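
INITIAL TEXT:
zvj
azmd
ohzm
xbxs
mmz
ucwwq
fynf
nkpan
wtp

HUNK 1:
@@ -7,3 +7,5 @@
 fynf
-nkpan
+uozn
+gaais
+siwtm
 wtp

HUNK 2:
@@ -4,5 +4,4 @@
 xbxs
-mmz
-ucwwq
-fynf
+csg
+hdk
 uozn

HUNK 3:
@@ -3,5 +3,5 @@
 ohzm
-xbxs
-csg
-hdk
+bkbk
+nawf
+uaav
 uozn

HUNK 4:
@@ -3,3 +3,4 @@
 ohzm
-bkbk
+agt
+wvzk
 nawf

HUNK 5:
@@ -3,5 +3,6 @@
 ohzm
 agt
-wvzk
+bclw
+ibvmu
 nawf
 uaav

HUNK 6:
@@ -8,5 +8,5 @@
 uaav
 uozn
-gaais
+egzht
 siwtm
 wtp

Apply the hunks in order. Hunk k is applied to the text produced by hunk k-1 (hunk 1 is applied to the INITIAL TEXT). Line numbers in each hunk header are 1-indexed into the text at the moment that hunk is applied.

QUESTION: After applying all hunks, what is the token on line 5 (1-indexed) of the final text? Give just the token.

Answer: bclw

Derivation:
Hunk 1: at line 7 remove [nkpan] add [uozn,gaais,siwtm] -> 11 lines: zvj azmd ohzm xbxs mmz ucwwq fynf uozn gaais siwtm wtp
Hunk 2: at line 4 remove [mmz,ucwwq,fynf] add [csg,hdk] -> 10 lines: zvj azmd ohzm xbxs csg hdk uozn gaais siwtm wtp
Hunk 3: at line 3 remove [xbxs,csg,hdk] add [bkbk,nawf,uaav] -> 10 lines: zvj azmd ohzm bkbk nawf uaav uozn gaais siwtm wtp
Hunk 4: at line 3 remove [bkbk] add [agt,wvzk] -> 11 lines: zvj azmd ohzm agt wvzk nawf uaav uozn gaais siwtm wtp
Hunk 5: at line 3 remove [wvzk] add [bclw,ibvmu] -> 12 lines: zvj azmd ohzm agt bclw ibvmu nawf uaav uozn gaais siwtm wtp
Hunk 6: at line 8 remove [gaais] add [egzht] -> 12 lines: zvj azmd ohzm agt bclw ibvmu nawf uaav uozn egzht siwtm wtp
Final line 5: bclw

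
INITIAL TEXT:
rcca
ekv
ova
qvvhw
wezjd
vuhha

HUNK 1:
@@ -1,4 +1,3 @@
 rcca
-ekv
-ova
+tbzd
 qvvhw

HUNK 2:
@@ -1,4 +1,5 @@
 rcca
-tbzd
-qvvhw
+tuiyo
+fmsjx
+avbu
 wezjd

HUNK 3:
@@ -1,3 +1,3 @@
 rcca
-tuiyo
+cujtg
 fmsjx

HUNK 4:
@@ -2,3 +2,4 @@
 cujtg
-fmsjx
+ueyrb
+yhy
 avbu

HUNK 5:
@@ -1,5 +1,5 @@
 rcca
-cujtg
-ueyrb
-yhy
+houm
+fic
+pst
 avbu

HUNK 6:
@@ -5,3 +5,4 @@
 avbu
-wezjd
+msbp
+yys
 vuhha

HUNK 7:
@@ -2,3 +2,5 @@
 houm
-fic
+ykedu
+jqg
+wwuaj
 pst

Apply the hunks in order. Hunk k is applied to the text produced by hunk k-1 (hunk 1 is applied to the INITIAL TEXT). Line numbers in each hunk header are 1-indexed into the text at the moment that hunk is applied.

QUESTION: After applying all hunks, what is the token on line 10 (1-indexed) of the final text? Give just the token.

Answer: vuhha

Derivation:
Hunk 1: at line 1 remove [ekv,ova] add [tbzd] -> 5 lines: rcca tbzd qvvhw wezjd vuhha
Hunk 2: at line 1 remove [tbzd,qvvhw] add [tuiyo,fmsjx,avbu] -> 6 lines: rcca tuiyo fmsjx avbu wezjd vuhha
Hunk 3: at line 1 remove [tuiyo] add [cujtg] -> 6 lines: rcca cujtg fmsjx avbu wezjd vuhha
Hunk 4: at line 2 remove [fmsjx] add [ueyrb,yhy] -> 7 lines: rcca cujtg ueyrb yhy avbu wezjd vuhha
Hunk 5: at line 1 remove [cujtg,ueyrb,yhy] add [houm,fic,pst] -> 7 lines: rcca houm fic pst avbu wezjd vuhha
Hunk 6: at line 5 remove [wezjd] add [msbp,yys] -> 8 lines: rcca houm fic pst avbu msbp yys vuhha
Hunk 7: at line 2 remove [fic] add [ykedu,jqg,wwuaj] -> 10 lines: rcca houm ykedu jqg wwuaj pst avbu msbp yys vuhha
Final line 10: vuhha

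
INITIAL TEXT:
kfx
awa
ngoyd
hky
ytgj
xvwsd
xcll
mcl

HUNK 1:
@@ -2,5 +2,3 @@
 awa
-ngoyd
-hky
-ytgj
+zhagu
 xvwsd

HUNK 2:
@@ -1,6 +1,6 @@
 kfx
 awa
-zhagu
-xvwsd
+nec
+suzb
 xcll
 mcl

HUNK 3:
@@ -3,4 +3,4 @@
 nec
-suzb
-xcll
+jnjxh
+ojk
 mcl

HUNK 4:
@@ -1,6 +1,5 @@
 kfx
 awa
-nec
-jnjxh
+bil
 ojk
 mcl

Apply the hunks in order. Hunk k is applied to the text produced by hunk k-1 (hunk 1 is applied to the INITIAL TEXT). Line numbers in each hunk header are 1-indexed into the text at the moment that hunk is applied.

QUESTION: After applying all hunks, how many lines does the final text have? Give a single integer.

Hunk 1: at line 2 remove [ngoyd,hky,ytgj] add [zhagu] -> 6 lines: kfx awa zhagu xvwsd xcll mcl
Hunk 2: at line 1 remove [zhagu,xvwsd] add [nec,suzb] -> 6 lines: kfx awa nec suzb xcll mcl
Hunk 3: at line 3 remove [suzb,xcll] add [jnjxh,ojk] -> 6 lines: kfx awa nec jnjxh ojk mcl
Hunk 4: at line 1 remove [nec,jnjxh] add [bil] -> 5 lines: kfx awa bil ojk mcl
Final line count: 5

Answer: 5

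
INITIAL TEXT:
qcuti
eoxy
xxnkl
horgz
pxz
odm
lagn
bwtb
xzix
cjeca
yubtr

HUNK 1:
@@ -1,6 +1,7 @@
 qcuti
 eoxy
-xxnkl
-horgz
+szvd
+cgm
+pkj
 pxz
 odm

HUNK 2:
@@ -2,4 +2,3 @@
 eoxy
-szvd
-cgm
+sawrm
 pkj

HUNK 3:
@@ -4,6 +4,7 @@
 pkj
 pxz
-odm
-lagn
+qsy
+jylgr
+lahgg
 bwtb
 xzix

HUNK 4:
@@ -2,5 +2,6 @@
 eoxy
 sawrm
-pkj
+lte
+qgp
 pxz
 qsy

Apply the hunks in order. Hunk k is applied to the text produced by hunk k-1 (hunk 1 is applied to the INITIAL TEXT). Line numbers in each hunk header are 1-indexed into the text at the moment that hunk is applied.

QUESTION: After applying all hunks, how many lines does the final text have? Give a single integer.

Hunk 1: at line 1 remove [xxnkl,horgz] add [szvd,cgm,pkj] -> 12 lines: qcuti eoxy szvd cgm pkj pxz odm lagn bwtb xzix cjeca yubtr
Hunk 2: at line 2 remove [szvd,cgm] add [sawrm] -> 11 lines: qcuti eoxy sawrm pkj pxz odm lagn bwtb xzix cjeca yubtr
Hunk 3: at line 4 remove [odm,lagn] add [qsy,jylgr,lahgg] -> 12 lines: qcuti eoxy sawrm pkj pxz qsy jylgr lahgg bwtb xzix cjeca yubtr
Hunk 4: at line 2 remove [pkj] add [lte,qgp] -> 13 lines: qcuti eoxy sawrm lte qgp pxz qsy jylgr lahgg bwtb xzix cjeca yubtr
Final line count: 13

Answer: 13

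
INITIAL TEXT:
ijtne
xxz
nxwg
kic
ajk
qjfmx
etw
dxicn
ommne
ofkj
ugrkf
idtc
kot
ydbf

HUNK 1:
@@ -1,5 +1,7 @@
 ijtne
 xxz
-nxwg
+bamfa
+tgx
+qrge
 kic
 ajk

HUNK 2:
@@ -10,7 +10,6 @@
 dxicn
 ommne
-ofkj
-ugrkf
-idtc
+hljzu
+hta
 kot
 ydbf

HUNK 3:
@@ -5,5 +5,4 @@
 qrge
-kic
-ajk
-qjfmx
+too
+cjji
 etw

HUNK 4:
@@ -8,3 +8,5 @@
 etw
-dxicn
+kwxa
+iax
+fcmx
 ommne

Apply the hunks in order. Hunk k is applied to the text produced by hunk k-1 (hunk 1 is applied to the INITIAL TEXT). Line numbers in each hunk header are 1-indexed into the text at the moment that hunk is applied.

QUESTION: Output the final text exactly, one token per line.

Hunk 1: at line 1 remove [nxwg] add [bamfa,tgx,qrge] -> 16 lines: ijtne xxz bamfa tgx qrge kic ajk qjfmx etw dxicn ommne ofkj ugrkf idtc kot ydbf
Hunk 2: at line 10 remove [ofkj,ugrkf,idtc] add [hljzu,hta] -> 15 lines: ijtne xxz bamfa tgx qrge kic ajk qjfmx etw dxicn ommne hljzu hta kot ydbf
Hunk 3: at line 5 remove [kic,ajk,qjfmx] add [too,cjji] -> 14 lines: ijtne xxz bamfa tgx qrge too cjji etw dxicn ommne hljzu hta kot ydbf
Hunk 4: at line 8 remove [dxicn] add [kwxa,iax,fcmx] -> 16 lines: ijtne xxz bamfa tgx qrge too cjji etw kwxa iax fcmx ommne hljzu hta kot ydbf

Answer: ijtne
xxz
bamfa
tgx
qrge
too
cjji
etw
kwxa
iax
fcmx
ommne
hljzu
hta
kot
ydbf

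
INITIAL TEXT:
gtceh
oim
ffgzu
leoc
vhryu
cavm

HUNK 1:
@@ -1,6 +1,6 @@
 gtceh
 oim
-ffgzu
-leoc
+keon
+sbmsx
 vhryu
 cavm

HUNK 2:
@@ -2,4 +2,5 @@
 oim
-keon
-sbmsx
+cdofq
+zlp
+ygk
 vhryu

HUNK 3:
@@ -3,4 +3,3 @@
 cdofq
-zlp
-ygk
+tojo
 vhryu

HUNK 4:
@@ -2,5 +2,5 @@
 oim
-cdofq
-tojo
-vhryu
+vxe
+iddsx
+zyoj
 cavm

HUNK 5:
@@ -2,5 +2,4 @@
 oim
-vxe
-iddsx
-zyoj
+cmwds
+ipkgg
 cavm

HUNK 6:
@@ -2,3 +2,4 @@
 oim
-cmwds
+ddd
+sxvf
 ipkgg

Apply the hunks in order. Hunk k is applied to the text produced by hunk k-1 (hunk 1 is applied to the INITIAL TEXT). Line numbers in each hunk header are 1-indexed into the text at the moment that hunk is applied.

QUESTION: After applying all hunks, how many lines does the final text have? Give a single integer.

Hunk 1: at line 1 remove [ffgzu,leoc] add [keon,sbmsx] -> 6 lines: gtceh oim keon sbmsx vhryu cavm
Hunk 2: at line 2 remove [keon,sbmsx] add [cdofq,zlp,ygk] -> 7 lines: gtceh oim cdofq zlp ygk vhryu cavm
Hunk 3: at line 3 remove [zlp,ygk] add [tojo] -> 6 lines: gtceh oim cdofq tojo vhryu cavm
Hunk 4: at line 2 remove [cdofq,tojo,vhryu] add [vxe,iddsx,zyoj] -> 6 lines: gtceh oim vxe iddsx zyoj cavm
Hunk 5: at line 2 remove [vxe,iddsx,zyoj] add [cmwds,ipkgg] -> 5 lines: gtceh oim cmwds ipkgg cavm
Hunk 6: at line 2 remove [cmwds] add [ddd,sxvf] -> 6 lines: gtceh oim ddd sxvf ipkgg cavm
Final line count: 6

Answer: 6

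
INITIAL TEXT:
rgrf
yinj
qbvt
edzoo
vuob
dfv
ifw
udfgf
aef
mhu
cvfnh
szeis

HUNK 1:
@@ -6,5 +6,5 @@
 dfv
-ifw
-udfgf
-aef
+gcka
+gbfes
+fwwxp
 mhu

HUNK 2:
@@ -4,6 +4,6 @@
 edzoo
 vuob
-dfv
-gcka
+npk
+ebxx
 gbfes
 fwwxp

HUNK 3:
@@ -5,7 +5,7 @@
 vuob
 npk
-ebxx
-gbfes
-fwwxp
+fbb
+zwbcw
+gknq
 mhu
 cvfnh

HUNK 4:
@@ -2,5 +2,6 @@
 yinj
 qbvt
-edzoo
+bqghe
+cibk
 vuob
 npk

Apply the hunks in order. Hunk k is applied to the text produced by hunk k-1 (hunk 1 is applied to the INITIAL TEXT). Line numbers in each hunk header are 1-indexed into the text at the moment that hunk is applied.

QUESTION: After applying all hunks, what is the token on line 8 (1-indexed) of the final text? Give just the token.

Hunk 1: at line 6 remove [ifw,udfgf,aef] add [gcka,gbfes,fwwxp] -> 12 lines: rgrf yinj qbvt edzoo vuob dfv gcka gbfes fwwxp mhu cvfnh szeis
Hunk 2: at line 4 remove [dfv,gcka] add [npk,ebxx] -> 12 lines: rgrf yinj qbvt edzoo vuob npk ebxx gbfes fwwxp mhu cvfnh szeis
Hunk 3: at line 5 remove [ebxx,gbfes,fwwxp] add [fbb,zwbcw,gknq] -> 12 lines: rgrf yinj qbvt edzoo vuob npk fbb zwbcw gknq mhu cvfnh szeis
Hunk 4: at line 2 remove [edzoo] add [bqghe,cibk] -> 13 lines: rgrf yinj qbvt bqghe cibk vuob npk fbb zwbcw gknq mhu cvfnh szeis
Final line 8: fbb

Answer: fbb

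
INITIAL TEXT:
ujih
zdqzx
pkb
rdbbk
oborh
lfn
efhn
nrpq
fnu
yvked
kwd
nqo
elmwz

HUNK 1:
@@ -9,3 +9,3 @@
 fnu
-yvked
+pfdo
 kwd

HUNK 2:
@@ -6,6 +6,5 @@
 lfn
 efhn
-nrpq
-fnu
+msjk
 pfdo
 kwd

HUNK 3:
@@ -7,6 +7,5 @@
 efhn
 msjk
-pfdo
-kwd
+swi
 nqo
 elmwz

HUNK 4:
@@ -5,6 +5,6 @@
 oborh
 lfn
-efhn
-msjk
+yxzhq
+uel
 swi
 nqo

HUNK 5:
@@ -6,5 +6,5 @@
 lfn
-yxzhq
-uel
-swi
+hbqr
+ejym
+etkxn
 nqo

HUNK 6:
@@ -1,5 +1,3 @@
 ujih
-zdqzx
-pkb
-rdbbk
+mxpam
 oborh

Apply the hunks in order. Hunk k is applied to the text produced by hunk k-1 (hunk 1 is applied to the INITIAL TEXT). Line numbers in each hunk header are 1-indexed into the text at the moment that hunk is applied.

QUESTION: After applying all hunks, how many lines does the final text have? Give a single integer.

Hunk 1: at line 9 remove [yvked] add [pfdo] -> 13 lines: ujih zdqzx pkb rdbbk oborh lfn efhn nrpq fnu pfdo kwd nqo elmwz
Hunk 2: at line 6 remove [nrpq,fnu] add [msjk] -> 12 lines: ujih zdqzx pkb rdbbk oborh lfn efhn msjk pfdo kwd nqo elmwz
Hunk 3: at line 7 remove [pfdo,kwd] add [swi] -> 11 lines: ujih zdqzx pkb rdbbk oborh lfn efhn msjk swi nqo elmwz
Hunk 4: at line 5 remove [efhn,msjk] add [yxzhq,uel] -> 11 lines: ujih zdqzx pkb rdbbk oborh lfn yxzhq uel swi nqo elmwz
Hunk 5: at line 6 remove [yxzhq,uel,swi] add [hbqr,ejym,etkxn] -> 11 lines: ujih zdqzx pkb rdbbk oborh lfn hbqr ejym etkxn nqo elmwz
Hunk 6: at line 1 remove [zdqzx,pkb,rdbbk] add [mxpam] -> 9 lines: ujih mxpam oborh lfn hbqr ejym etkxn nqo elmwz
Final line count: 9

Answer: 9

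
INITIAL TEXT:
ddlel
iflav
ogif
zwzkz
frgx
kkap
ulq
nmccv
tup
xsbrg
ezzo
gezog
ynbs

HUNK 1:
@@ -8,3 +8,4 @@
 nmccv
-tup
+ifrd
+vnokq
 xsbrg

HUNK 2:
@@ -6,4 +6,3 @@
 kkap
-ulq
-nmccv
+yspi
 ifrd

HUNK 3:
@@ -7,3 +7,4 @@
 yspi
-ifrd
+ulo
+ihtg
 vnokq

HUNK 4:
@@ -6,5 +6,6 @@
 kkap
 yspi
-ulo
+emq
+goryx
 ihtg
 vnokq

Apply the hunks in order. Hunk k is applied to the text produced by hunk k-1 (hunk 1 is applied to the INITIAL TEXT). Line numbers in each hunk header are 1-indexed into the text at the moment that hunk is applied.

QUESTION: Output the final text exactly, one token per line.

Answer: ddlel
iflav
ogif
zwzkz
frgx
kkap
yspi
emq
goryx
ihtg
vnokq
xsbrg
ezzo
gezog
ynbs

Derivation:
Hunk 1: at line 8 remove [tup] add [ifrd,vnokq] -> 14 lines: ddlel iflav ogif zwzkz frgx kkap ulq nmccv ifrd vnokq xsbrg ezzo gezog ynbs
Hunk 2: at line 6 remove [ulq,nmccv] add [yspi] -> 13 lines: ddlel iflav ogif zwzkz frgx kkap yspi ifrd vnokq xsbrg ezzo gezog ynbs
Hunk 3: at line 7 remove [ifrd] add [ulo,ihtg] -> 14 lines: ddlel iflav ogif zwzkz frgx kkap yspi ulo ihtg vnokq xsbrg ezzo gezog ynbs
Hunk 4: at line 6 remove [ulo] add [emq,goryx] -> 15 lines: ddlel iflav ogif zwzkz frgx kkap yspi emq goryx ihtg vnokq xsbrg ezzo gezog ynbs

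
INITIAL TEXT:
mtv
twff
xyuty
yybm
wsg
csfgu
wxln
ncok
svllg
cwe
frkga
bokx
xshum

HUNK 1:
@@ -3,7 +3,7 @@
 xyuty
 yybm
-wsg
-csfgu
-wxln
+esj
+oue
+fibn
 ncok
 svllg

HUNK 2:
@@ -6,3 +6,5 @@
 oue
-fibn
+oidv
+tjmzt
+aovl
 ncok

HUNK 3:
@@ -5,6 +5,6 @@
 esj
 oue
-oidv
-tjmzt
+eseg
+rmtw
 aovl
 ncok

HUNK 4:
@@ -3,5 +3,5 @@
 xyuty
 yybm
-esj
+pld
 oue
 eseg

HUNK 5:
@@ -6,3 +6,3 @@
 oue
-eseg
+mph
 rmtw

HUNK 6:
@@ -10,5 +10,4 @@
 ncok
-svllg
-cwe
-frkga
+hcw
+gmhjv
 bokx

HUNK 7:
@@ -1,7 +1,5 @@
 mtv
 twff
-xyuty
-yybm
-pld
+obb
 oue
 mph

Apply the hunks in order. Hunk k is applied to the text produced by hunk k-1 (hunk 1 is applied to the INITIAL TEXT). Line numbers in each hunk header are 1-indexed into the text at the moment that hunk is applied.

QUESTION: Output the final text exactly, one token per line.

Answer: mtv
twff
obb
oue
mph
rmtw
aovl
ncok
hcw
gmhjv
bokx
xshum

Derivation:
Hunk 1: at line 3 remove [wsg,csfgu,wxln] add [esj,oue,fibn] -> 13 lines: mtv twff xyuty yybm esj oue fibn ncok svllg cwe frkga bokx xshum
Hunk 2: at line 6 remove [fibn] add [oidv,tjmzt,aovl] -> 15 lines: mtv twff xyuty yybm esj oue oidv tjmzt aovl ncok svllg cwe frkga bokx xshum
Hunk 3: at line 5 remove [oidv,tjmzt] add [eseg,rmtw] -> 15 lines: mtv twff xyuty yybm esj oue eseg rmtw aovl ncok svllg cwe frkga bokx xshum
Hunk 4: at line 3 remove [esj] add [pld] -> 15 lines: mtv twff xyuty yybm pld oue eseg rmtw aovl ncok svllg cwe frkga bokx xshum
Hunk 5: at line 6 remove [eseg] add [mph] -> 15 lines: mtv twff xyuty yybm pld oue mph rmtw aovl ncok svllg cwe frkga bokx xshum
Hunk 6: at line 10 remove [svllg,cwe,frkga] add [hcw,gmhjv] -> 14 lines: mtv twff xyuty yybm pld oue mph rmtw aovl ncok hcw gmhjv bokx xshum
Hunk 7: at line 1 remove [xyuty,yybm,pld] add [obb] -> 12 lines: mtv twff obb oue mph rmtw aovl ncok hcw gmhjv bokx xshum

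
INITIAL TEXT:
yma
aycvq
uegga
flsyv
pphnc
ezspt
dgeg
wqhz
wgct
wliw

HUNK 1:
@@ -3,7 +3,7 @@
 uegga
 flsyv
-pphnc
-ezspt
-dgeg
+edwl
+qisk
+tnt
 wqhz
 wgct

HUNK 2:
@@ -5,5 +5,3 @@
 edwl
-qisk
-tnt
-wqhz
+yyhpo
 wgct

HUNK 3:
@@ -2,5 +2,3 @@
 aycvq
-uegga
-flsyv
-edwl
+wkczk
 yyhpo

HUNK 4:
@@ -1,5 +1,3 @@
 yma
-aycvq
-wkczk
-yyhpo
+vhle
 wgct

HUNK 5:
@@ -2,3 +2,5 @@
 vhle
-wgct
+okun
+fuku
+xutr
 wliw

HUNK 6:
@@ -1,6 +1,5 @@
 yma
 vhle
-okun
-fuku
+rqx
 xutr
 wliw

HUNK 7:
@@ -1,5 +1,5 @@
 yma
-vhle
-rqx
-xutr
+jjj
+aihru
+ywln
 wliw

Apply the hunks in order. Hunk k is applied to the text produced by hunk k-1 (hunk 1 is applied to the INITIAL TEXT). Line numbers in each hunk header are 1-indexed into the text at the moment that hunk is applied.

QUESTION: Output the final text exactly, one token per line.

Hunk 1: at line 3 remove [pphnc,ezspt,dgeg] add [edwl,qisk,tnt] -> 10 lines: yma aycvq uegga flsyv edwl qisk tnt wqhz wgct wliw
Hunk 2: at line 5 remove [qisk,tnt,wqhz] add [yyhpo] -> 8 lines: yma aycvq uegga flsyv edwl yyhpo wgct wliw
Hunk 3: at line 2 remove [uegga,flsyv,edwl] add [wkczk] -> 6 lines: yma aycvq wkczk yyhpo wgct wliw
Hunk 4: at line 1 remove [aycvq,wkczk,yyhpo] add [vhle] -> 4 lines: yma vhle wgct wliw
Hunk 5: at line 2 remove [wgct] add [okun,fuku,xutr] -> 6 lines: yma vhle okun fuku xutr wliw
Hunk 6: at line 1 remove [okun,fuku] add [rqx] -> 5 lines: yma vhle rqx xutr wliw
Hunk 7: at line 1 remove [vhle,rqx,xutr] add [jjj,aihru,ywln] -> 5 lines: yma jjj aihru ywln wliw

Answer: yma
jjj
aihru
ywln
wliw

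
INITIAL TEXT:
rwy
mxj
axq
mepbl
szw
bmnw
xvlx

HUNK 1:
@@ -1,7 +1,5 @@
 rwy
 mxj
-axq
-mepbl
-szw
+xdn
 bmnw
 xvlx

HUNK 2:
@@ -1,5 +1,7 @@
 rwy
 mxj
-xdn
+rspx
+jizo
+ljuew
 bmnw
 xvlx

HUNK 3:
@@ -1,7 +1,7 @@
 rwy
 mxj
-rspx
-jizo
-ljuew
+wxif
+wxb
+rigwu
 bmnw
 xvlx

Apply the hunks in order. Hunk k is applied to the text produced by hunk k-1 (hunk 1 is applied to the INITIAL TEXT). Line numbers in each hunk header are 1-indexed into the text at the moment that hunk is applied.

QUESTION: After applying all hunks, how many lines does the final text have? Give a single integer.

Answer: 7

Derivation:
Hunk 1: at line 1 remove [axq,mepbl,szw] add [xdn] -> 5 lines: rwy mxj xdn bmnw xvlx
Hunk 2: at line 1 remove [xdn] add [rspx,jizo,ljuew] -> 7 lines: rwy mxj rspx jizo ljuew bmnw xvlx
Hunk 3: at line 1 remove [rspx,jizo,ljuew] add [wxif,wxb,rigwu] -> 7 lines: rwy mxj wxif wxb rigwu bmnw xvlx
Final line count: 7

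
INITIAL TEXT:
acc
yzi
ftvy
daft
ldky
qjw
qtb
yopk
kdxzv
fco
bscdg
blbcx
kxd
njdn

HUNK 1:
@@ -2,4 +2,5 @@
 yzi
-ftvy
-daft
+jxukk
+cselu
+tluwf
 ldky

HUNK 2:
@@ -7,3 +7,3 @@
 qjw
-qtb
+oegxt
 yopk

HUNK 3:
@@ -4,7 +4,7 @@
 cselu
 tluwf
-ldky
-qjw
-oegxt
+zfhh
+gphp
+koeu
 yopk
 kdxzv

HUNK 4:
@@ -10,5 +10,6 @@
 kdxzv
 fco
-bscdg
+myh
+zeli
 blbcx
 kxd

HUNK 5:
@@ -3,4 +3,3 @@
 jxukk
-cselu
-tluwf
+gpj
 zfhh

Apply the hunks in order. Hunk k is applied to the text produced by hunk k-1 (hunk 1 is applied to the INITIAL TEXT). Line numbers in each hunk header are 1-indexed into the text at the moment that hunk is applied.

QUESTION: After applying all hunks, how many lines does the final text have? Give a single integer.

Hunk 1: at line 2 remove [ftvy,daft] add [jxukk,cselu,tluwf] -> 15 lines: acc yzi jxukk cselu tluwf ldky qjw qtb yopk kdxzv fco bscdg blbcx kxd njdn
Hunk 2: at line 7 remove [qtb] add [oegxt] -> 15 lines: acc yzi jxukk cselu tluwf ldky qjw oegxt yopk kdxzv fco bscdg blbcx kxd njdn
Hunk 3: at line 4 remove [ldky,qjw,oegxt] add [zfhh,gphp,koeu] -> 15 lines: acc yzi jxukk cselu tluwf zfhh gphp koeu yopk kdxzv fco bscdg blbcx kxd njdn
Hunk 4: at line 10 remove [bscdg] add [myh,zeli] -> 16 lines: acc yzi jxukk cselu tluwf zfhh gphp koeu yopk kdxzv fco myh zeli blbcx kxd njdn
Hunk 5: at line 3 remove [cselu,tluwf] add [gpj] -> 15 lines: acc yzi jxukk gpj zfhh gphp koeu yopk kdxzv fco myh zeli blbcx kxd njdn
Final line count: 15

Answer: 15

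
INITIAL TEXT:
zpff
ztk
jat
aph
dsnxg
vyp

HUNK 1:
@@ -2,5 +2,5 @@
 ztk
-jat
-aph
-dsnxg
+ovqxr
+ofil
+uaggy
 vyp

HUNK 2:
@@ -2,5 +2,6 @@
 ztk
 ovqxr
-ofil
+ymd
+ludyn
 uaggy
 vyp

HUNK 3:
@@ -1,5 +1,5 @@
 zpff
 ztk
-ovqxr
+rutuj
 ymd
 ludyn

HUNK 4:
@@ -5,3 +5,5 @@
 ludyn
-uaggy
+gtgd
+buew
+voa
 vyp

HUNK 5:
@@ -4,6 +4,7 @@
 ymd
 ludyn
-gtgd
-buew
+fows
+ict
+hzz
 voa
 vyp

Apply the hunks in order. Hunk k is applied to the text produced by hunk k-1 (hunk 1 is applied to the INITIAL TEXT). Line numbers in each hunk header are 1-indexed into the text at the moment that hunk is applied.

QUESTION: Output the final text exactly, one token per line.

Hunk 1: at line 2 remove [jat,aph,dsnxg] add [ovqxr,ofil,uaggy] -> 6 lines: zpff ztk ovqxr ofil uaggy vyp
Hunk 2: at line 2 remove [ofil] add [ymd,ludyn] -> 7 lines: zpff ztk ovqxr ymd ludyn uaggy vyp
Hunk 3: at line 1 remove [ovqxr] add [rutuj] -> 7 lines: zpff ztk rutuj ymd ludyn uaggy vyp
Hunk 4: at line 5 remove [uaggy] add [gtgd,buew,voa] -> 9 lines: zpff ztk rutuj ymd ludyn gtgd buew voa vyp
Hunk 5: at line 4 remove [gtgd,buew] add [fows,ict,hzz] -> 10 lines: zpff ztk rutuj ymd ludyn fows ict hzz voa vyp

Answer: zpff
ztk
rutuj
ymd
ludyn
fows
ict
hzz
voa
vyp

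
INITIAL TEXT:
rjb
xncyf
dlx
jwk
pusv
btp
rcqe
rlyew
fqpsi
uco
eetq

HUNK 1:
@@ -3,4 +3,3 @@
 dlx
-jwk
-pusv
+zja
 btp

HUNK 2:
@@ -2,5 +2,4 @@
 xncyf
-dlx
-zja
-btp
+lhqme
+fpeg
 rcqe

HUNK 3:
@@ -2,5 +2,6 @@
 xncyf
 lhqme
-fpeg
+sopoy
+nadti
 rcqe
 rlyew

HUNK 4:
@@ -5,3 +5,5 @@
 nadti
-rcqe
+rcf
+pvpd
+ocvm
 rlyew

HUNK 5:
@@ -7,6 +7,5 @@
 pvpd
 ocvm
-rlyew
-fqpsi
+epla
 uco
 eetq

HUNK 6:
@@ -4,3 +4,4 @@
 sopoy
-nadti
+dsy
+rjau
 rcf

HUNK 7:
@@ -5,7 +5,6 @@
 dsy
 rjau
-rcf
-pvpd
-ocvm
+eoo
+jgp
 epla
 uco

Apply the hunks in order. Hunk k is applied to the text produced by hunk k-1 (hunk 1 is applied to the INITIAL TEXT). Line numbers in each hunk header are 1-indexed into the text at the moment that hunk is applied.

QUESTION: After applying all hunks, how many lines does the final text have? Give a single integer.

Hunk 1: at line 3 remove [jwk,pusv] add [zja] -> 10 lines: rjb xncyf dlx zja btp rcqe rlyew fqpsi uco eetq
Hunk 2: at line 2 remove [dlx,zja,btp] add [lhqme,fpeg] -> 9 lines: rjb xncyf lhqme fpeg rcqe rlyew fqpsi uco eetq
Hunk 3: at line 2 remove [fpeg] add [sopoy,nadti] -> 10 lines: rjb xncyf lhqme sopoy nadti rcqe rlyew fqpsi uco eetq
Hunk 4: at line 5 remove [rcqe] add [rcf,pvpd,ocvm] -> 12 lines: rjb xncyf lhqme sopoy nadti rcf pvpd ocvm rlyew fqpsi uco eetq
Hunk 5: at line 7 remove [rlyew,fqpsi] add [epla] -> 11 lines: rjb xncyf lhqme sopoy nadti rcf pvpd ocvm epla uco eetq
Hunk 6: at line 4 remove [nadti] add [dsy,rjau] -> 12 lines: rjb xncyf lhqme sopoy dsy rjau rcf pvpd ocvm epla uco eetq
Hunk 7: at line 5 remove [rcf,pvpd,ocvm] add [eoo,jgp] -> 11 lines: rjb xncyf lhqme sopoy dsy rjau eoo jgp epla uco eetq
Final line count: 11

Answer: 11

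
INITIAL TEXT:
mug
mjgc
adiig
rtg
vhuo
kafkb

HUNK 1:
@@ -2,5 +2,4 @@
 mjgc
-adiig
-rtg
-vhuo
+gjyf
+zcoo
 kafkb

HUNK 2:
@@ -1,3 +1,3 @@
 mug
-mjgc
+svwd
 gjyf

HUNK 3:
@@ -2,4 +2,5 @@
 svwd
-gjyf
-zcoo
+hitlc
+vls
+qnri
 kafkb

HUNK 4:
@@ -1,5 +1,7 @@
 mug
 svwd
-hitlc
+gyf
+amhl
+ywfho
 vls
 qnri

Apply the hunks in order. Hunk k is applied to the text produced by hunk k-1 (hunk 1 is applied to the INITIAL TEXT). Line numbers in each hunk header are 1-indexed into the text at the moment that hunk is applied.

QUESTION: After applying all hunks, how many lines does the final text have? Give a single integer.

Hunk 1: at line 2 remove [adiig,rtg,vhuo] add [gjyf,zcoo] -> 5 lines: mug mjgc gjyf zcoo kafkb
Hunk 2: at line 1 remove [mjgc] add [svwd] -> 5 lines: mug svwd gjyf zcoo kafkb
Hunk 3: at line 2 remove [gjyf,zcoo] add [hitlc,vls,qnri] -> 6 lines: mug svwd hitlc vls qnri kafkb
Hunk 4: at line 1 remove [hitlc] add [gyf,amhl,ywfho] -> 8 lines: mug svwd gyf amhl ywfho vls qnri kafkb
Final line count: 8

Answer: 8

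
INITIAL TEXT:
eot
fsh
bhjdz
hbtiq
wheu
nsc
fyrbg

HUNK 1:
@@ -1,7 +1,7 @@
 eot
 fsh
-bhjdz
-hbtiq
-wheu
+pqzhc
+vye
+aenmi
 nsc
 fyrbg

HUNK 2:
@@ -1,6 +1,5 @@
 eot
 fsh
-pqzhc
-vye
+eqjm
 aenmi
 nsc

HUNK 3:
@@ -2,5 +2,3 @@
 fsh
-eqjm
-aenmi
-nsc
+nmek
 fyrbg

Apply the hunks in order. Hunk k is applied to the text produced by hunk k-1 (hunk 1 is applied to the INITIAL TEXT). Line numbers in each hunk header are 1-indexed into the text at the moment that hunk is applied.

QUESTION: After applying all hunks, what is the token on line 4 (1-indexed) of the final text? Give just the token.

Hunk 1: at line 1 remove [bhjdz,hbtiq,wheu] add [pqzhc,vye,aenmi] -> 7 lines: eot fsh pqzhc vye aenmi nsc fyrbg
Hunk 2: at line 1 remove [pqzhc,vye] add [eqjm] -> 6 lines: eot fsh eqjm aenmi nsc fyrbg
Hunk 3: at line 2 remove [eqjm,aenmi,nsc] add [nmek] -> 4 lines: eot fsh nmek fyrbg
Final line 4: fyrbg

Answer: fyrbg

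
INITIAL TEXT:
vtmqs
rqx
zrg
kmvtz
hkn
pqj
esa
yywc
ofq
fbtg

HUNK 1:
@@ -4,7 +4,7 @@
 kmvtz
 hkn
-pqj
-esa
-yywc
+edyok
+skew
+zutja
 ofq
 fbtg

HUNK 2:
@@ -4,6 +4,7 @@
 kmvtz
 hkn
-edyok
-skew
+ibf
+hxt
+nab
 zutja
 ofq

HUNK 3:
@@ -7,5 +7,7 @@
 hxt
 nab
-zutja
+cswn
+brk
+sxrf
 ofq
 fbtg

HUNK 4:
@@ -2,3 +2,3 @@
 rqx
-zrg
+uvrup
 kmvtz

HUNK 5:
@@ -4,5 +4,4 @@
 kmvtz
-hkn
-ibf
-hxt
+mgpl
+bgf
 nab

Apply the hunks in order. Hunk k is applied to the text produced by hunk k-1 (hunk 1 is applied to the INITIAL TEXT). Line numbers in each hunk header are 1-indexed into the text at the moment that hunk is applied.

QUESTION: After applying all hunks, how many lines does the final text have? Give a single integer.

Hunk 1: at line 4 remove [pqj,esa,yywc] add [edyok,skew,zutja] -> 10 lines: vtmqs rqx zrg kmvtz hkn edyok skew zutja ofq fbtg
Hunk 2: at line 4 remove [edyok,skew] add [ibf,hxt,nab] -> 11 lines: vtmqs rqx zrg kmvtz hkn ibf hxt nab zutja ofq fbtg
Hunk 3: at line 7 remove [zutja] add [cswn,brk,sxrf] -> 13 lines: vtmqs rqx zrg kmvtz hkn ibf hxt nab cswn brk sxrf ofq fbtg
Hunk 4: at line 2 remove [zrg] add [uvrup] -> 13 lines: vtmqs rqx uvrup kmvtz hkn ibf hxt nab cswn brk sxrf ofq fbtg
Hunk 5: at line 4 remove [hkn,ibf,hxt] add [mgpl,bgf] -> 12 lines: vtmqs rqx uvrup kmvtz mgpl bgf nab cswn brk sxrf ofq fbtg
Final line count: 12

Answer: 12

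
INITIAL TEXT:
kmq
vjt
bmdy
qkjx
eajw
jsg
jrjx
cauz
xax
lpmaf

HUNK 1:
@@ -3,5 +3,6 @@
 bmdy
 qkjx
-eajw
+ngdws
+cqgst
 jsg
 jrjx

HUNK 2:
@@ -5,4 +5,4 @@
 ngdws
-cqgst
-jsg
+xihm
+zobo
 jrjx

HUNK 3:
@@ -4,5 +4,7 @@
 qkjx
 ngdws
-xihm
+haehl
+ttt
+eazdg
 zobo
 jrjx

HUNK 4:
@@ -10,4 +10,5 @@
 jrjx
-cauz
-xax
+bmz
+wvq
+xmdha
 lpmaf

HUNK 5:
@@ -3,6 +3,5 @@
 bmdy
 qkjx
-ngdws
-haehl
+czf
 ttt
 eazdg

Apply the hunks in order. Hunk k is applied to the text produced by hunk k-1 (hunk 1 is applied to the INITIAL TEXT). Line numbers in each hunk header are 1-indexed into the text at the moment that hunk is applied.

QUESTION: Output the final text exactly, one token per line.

Hunk 1: at line 3 remove [eajw] add [ngdws,cqgst] -> 11 lines: kmq vjt bmdy qkjx ngdws cqgst jsg jrjx cauz xax lpmaf
Hunk 2: at line 5 remove [cqgst,jsg] add [xihm,zobo] -> 11 lines: kmq vjt bmdy qkjx ngdws xihm zobo jrjx cauz xax lpmaf
Hunk 3: at line 4 remove [xihm] add [haehl,ttt,eazdg] -> 13 lines: kmq vjt bmdy qkjx ngdws haehl ttt eazdg zobo jrjx cauz xax lpmaf
Hunk 4: at line 10 remove [cauz,xax] add [bmz,wvq,xmdha] -> 14 lines: kmq vjt bmdy qkjx ngdws haehl ttt eazdg zobo jrjx bmz wvq xmdha lpmaf
Hunk 5: at line 3 remove [ngdws,haehl] add [czf] -> 13 lines: kmq vjt bmdy qkjx czf ttt eazdg zobo jrjx bmz wvq xmdha lpmaf

Answer: kmq
vjt
bmdy
qkjx
czf
ttt
eazdg
zobo
jrjx
bmz
wvq
xmdha
lpmaf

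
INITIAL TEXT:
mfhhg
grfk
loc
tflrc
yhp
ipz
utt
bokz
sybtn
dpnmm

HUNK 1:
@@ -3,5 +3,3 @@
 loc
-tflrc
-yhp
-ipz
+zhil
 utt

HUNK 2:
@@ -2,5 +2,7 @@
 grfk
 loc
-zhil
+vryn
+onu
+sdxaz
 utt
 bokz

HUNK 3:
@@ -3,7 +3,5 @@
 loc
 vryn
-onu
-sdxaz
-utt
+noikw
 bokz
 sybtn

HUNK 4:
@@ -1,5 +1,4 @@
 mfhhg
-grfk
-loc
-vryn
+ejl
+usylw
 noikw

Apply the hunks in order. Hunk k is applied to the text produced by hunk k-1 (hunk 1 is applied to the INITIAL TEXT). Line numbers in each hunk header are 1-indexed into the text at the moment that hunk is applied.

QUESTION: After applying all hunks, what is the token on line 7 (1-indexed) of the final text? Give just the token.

Hunk 1: at line 3 remove [tflrc,yhp,ipz] add [zhil] -> 8 lines: mfhhg grfk loc zhil utt bokz sybtn dpnmm
Hunk 2: at line 2 remove [zhil] add [vryn,onu,sdxaz] -> 10 lines: mfhhg grfk loc vryn onu sdxaz utt bokz sybtn dpnmm
Hunk 3: at line 3 remove [onu,sdxaz,utt] add [noikw] -> 8 lines: mfhhg grfk loc vryn noikw bokz sybtn dpnmm
Hunk 4: at line 1 remove [grfk,loc,vryn] add [ejl,usylw] -> 7 lines: mfhhg ejl usylw noikw bokz sybtn dpnmm
Final line 7: dpnmm

Answer: dpnmm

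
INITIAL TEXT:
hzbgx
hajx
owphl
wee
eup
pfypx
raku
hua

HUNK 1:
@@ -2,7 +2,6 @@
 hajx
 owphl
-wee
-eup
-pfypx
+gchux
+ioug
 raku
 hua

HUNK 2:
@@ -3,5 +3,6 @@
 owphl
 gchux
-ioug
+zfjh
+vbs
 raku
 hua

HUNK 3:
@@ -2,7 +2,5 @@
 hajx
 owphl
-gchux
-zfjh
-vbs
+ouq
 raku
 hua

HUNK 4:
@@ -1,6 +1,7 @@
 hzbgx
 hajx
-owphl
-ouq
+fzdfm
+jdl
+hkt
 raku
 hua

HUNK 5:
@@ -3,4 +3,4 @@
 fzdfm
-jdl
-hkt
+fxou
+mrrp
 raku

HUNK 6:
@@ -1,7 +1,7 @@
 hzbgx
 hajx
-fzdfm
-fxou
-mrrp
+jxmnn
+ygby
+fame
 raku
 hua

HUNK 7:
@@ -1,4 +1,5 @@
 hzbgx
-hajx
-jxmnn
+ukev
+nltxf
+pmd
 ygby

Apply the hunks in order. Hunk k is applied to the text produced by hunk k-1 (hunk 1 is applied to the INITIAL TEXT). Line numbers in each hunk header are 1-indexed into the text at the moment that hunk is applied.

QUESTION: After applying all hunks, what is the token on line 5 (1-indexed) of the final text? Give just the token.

Answer: ygby

Derivation:
Hunk 1: at line 2 remove [wee,eup,pfypx] add [gchux,ioug] -> 7 lines: hzbgx hajx owphl gchux ioug raku hua
Hunk 2: at line 3 remove [ioug] add [zfjh,vbs] -> 8 lines: hzbgx hajx owphl gchux zfjh vbs raku hua
Hunk 3: at line 2 remove [gchux,zfjh,vbs] add [ouq] -> 6 lines: hzbgx hajx owphl ouq raku hua
Hunk 4: at line 1 remove [owphl,ouq] add [fzdfm,jdl,hkt] -> 7 lines: hzbgx hajx fzdfm jdl hkt raku hua
Hunk 5: at line 3 remove [jdl,hkt] add [fxou,mrrp] -> 7 lines: hzbgx hajx fzdfm fxou mrrp raku hua
Hunk 6: at line 1 remove [fzdfm,fxou,mrrp] add [jxmnn,ygby,fame] -> 7 lines: hzbgx hajx jxmnn ygby fame raku hua
Hunk 7: at line 1 remove [hajx,jxmnn] add [ukev,nltxf,pmd] -> 8 lines: hzbgx ukev nltxf pmd ygby fame raku hua
Final line 5: ygby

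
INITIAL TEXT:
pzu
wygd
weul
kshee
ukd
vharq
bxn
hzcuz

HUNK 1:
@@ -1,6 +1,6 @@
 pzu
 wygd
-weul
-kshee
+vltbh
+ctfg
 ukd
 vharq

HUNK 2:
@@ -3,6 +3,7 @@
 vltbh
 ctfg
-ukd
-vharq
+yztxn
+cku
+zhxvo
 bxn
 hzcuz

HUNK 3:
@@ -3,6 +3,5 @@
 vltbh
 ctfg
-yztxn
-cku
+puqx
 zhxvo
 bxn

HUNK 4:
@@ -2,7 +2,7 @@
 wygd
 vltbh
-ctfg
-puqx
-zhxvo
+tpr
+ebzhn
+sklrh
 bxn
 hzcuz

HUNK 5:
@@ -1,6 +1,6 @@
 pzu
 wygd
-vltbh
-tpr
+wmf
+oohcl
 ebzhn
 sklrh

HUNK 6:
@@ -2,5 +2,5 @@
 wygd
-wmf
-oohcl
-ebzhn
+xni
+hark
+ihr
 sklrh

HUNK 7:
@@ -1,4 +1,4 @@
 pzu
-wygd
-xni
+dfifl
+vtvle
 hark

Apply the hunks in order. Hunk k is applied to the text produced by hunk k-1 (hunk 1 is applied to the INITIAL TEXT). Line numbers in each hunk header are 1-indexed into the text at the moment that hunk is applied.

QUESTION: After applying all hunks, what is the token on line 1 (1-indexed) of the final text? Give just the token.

Hunk 1: at line 1 remove [weul,kshee] add [vltbh,ctfg] -> 8 lines: pzu wygd vltbh ctfg ukd vharq bxn hzcuz
Hunk 2: at line 3 remove [ukd,vharq] add [yztxn,cku,zhxvo] -> 9 lines: pzu wygd vltbh ctfg yztxn cku zhxvo bxn hzcuz
Hunk 3: at line 3 remove [yztxn,cku] add [puqx] -> 8 lines: pzu wygd vltbh ctfg puqx zhxvo bxn hzcuz
Hunk 4: at line 2 remove [ctfg,puqx,zhxvo] add [tpr,ebzhn,sklrh] -> 8 lines: pzu wygd vltbh tpr ebzhn sklrh bxn hzcuz
Hunk 5: at line 1 remove [vltbh,tpr] add [wmf,oohcl] -> 8 lines: pzu wygd wmf oohcl ebzhn sklrh bxn hzcuz
Hunk 6: at line 2 remove [wmf,oohcl,ebzhn] add [xni,hark,ihr] -> 8 lines: pzu wygd xni hark ihr sklrh bxn hzcuz
Hunk 7: at line 1 remove [wygd,xni] add [dfifl,vtvle] -> 8 lines: pzu dfifl vtvle hark ihr sklrh bxn hzcuz
Final line 1: pzu

Answer: pzu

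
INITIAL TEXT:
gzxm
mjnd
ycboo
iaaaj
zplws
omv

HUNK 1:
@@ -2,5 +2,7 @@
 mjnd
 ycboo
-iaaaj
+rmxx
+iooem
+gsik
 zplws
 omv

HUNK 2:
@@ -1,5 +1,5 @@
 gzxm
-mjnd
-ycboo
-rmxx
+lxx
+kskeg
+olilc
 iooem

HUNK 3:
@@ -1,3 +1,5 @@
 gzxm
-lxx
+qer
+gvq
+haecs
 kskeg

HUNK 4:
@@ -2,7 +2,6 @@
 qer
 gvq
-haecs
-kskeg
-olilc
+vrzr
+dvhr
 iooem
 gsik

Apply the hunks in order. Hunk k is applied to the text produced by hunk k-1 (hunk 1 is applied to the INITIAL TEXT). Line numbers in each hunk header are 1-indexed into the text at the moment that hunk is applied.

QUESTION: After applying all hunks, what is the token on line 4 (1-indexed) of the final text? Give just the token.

Hunk 1: at line 2 remove [iaaaj] add [rmxx,iooem,gsik] -> 8 lines: gzxm mjnd ycboo rmxx iooem gsik zplws omv
Hunk 2: at line 1 remove [mjnd,ycboo,rmxx] add [lxx,kskeg,olilc] -> 8 lines: gzxm lxx kskeg olilc iooem gsik zplws omv
Hunk 3: at line 1 remove [lxx] add [qer,gvq,haecs] -> 10 lines: gzxm qer gvq haecs kskeg olilc iooem gsik zplws omv
Hunk 4: at line 2 remove [haecs,kskeg,olilc] add [vrzr,dvhr] -> 9 lines: gzxm qer gvq vrzr dvhr iooem gsik zplws omv
Final line 4: vrzr

Answer: vrzr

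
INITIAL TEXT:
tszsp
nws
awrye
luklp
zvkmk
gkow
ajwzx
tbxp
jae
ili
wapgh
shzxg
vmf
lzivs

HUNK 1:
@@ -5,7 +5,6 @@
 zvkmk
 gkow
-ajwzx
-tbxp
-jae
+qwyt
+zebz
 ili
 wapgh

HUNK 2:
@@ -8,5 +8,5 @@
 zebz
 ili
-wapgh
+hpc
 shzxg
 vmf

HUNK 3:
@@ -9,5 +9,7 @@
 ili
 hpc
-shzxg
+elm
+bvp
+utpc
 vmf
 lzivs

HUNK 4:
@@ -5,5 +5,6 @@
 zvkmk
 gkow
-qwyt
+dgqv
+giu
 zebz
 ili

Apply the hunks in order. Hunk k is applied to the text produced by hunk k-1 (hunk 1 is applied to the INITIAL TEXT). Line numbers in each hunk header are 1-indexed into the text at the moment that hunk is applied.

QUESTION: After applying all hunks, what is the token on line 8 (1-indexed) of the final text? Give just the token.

Hunk 1: at line 5 remove [ajwzx,tbxp,jae] add [qwyt,zebz] -> 13 lines: tszsp nws awrye luklp zvkmk gkow qwyt zebz ili wapgh shzxg vmf lzivs
Hunk 2: at line 8 remove [wapgh] add [hpc] -> 13 lines: tszsp nws awrye luklp zvkmk gkow qwyt zebz ili hpc shzxg vmf lzivs
Hunk 3: at line 9 remove [shzxg] add [elm,bvp,utpc] -> 15 lines: tszsp nws awrye luklp zvkmk gkow qwyt zebz ili hpc elm bvp utpc vmf lzivs
Hunk 4: at line 5 remove [qwyt] add [dgqv,giu] -> 16 lines: tszsp nws awrye luklp zvkmk gkow dgqv giu zebz ili hpc elm bvp utpc vmf lzivs
Final line 8: giu

Answer: giu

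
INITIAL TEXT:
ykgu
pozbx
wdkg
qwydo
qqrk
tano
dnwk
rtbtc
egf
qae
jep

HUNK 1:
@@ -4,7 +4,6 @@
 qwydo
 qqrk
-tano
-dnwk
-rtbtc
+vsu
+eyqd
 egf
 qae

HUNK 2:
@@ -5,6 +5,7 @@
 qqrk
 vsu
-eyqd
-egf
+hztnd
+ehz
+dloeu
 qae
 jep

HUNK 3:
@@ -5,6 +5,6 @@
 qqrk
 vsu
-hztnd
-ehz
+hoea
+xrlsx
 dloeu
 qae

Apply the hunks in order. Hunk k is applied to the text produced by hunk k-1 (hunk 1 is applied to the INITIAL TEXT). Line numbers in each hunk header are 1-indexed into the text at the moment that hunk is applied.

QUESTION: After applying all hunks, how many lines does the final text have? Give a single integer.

Hunk 1: at line 4 remove [tano,dnwk,rtbtc] add [vsu,eyqd] -> 10 lines: ykgu pozbx wdkg qwydo qqrk vsu eyqd egf qae jep
Hunk 2: at line 5 remove [eyqd,egf] add [hztnd,ehz,dloeu] -> 11 lines: ykgu pozbx wdkg qwydo qqrk vsu hztnd ehz dloeu qae jep
Hunk 3: at line 5 remove [hztnd,ehz] add [hoea,xrlsx] -> 11 lines: ykgu pozbx wdkg qwydo qqrk vsu hoea xrlsx dloeu qae jep
Final line count: 11

Answer: 11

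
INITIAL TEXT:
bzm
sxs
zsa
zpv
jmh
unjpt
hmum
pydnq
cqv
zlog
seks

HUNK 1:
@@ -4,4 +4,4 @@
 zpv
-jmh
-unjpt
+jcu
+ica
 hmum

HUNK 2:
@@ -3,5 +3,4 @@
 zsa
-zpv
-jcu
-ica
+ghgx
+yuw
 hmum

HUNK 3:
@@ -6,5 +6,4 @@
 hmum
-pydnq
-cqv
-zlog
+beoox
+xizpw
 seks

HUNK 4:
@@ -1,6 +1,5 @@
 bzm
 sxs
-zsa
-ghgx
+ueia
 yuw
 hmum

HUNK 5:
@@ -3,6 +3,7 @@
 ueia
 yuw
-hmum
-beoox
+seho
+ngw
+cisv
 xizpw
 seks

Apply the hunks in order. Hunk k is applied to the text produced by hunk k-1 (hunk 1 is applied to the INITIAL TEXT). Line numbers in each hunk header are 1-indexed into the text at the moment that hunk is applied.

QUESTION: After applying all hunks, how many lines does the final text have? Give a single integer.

Answer: 9

Derivation:
Hunk 1: at line 4 remove [jmh,unjpt] add [jcu,ica] -> 11 lines: bzm sxs zsa zpv jcu ica hmum pydnq cqv zlog seks
Hunk 2: at line 3 remove [zpv,jcu,ica] add [ghgx,yuw] -> 10 lines: bzm sxs zsa ghgx yuw hmum pydnq cqv zlog seks
Hunk 3: at line 6 remove [pydnq,cqv,zlog] add [beoox,xizpw] -> 9 lines: bzm sxs zsa ghgx yuw hmum beoox xizpw seks
Hunk 4: at line 1 remove [zsa,ghgx] add [ueia] -> 8 lines: bzm sxs ueia yuw hmum beoox xizpw seks
Hunk 5: at line 3 remove [hmum,beoox] add [seho,ngw,cisv] -> 9 lines: bzm sxs ueia yuw seho ngw cisv xizpw seks
Final line count: 9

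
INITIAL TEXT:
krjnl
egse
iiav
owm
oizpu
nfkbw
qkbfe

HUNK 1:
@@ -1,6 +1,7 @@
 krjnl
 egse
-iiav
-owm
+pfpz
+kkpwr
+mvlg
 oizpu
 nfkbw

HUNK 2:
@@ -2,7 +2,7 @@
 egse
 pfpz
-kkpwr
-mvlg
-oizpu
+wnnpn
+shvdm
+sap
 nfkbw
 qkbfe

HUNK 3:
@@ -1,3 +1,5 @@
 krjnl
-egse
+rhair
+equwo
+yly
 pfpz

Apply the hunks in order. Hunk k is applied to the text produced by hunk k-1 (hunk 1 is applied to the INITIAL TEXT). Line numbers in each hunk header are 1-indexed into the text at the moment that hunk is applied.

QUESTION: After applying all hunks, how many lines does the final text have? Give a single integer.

Answer: 10

Derivation:
Hunk 1: at line 1 remove [iiav,owm] add [pfpz,kkpwr,mvlg] -> 8 lines: krjnl egse pfpz kkpwr mvlg oizpu nfkbw qkbfe
Hunk 2: at line 2 remove [kkpwr,mvlg,oizpu] add [wnnpn,shvdm,sap] -> 8 lines: krjnl egse pfpz wnnpn shvdm sap nfkbw qkbfe
Hunk 3: at line 1 remove [egse] add [rhair,equwo,yly] -> 10 lines: krjnl rhair equwo yly pfpz wnnpn shvdm sap nfkbw qkbfe
Final line count: 10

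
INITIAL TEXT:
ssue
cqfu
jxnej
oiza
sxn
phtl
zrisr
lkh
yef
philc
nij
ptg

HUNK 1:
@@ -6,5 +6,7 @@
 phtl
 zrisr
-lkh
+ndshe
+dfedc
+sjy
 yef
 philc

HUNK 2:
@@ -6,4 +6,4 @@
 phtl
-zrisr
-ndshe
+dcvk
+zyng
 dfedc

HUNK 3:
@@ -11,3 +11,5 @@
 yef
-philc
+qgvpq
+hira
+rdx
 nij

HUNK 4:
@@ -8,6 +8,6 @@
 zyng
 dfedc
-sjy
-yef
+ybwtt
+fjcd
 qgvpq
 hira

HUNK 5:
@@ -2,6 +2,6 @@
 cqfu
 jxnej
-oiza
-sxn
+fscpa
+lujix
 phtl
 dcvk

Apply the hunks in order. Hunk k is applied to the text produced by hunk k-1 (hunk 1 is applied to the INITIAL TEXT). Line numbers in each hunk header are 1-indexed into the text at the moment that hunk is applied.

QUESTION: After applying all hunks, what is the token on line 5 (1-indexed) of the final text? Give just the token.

Hunk 1: at line 6 remove [lkh] add [ndshe,dfedc,sjy] -> 14 lines: ssue cqfu jxnej oiza sxn phtl zrisr ndshe dfedc sjy yef philc nij ptg
Hunk 2: at line 6 remove [zrisr,ndshe] add [dcvk,zyng] -> 14 lines: ssue cqfu jxnej oiza sxn phtl dcvk zyng dfedc sjy yef philc nij ptg
Hunk 3: at line 11 remove [philc] add [qgvpq,hira,rdx] -> 16 lines: ssue cqfu jxnej oiza sxn phtl dcvk zyng dfedc sjy yef qgvpq hira rdx nij ptg
Hunk 4: at line 8 remove [sjy,yef] add [ybwtt,fjcd] -> 16 lines: ssue cqfu jxnej oiza sxn phtl dcvk zyng dfedc ybwtt fjcd qgvpq hira rdx nij ptg
Hunk 5: at line 2 remove [oiza,sxn] add [fscpa,lujix] -> 16 lines: ssue cqfu jxnej fscpa lujix phtl dcvk zyng dfedc ybwtt fjcd qgvpq hira rdx nij ptg
Final line 5: lujix

Answer: lujix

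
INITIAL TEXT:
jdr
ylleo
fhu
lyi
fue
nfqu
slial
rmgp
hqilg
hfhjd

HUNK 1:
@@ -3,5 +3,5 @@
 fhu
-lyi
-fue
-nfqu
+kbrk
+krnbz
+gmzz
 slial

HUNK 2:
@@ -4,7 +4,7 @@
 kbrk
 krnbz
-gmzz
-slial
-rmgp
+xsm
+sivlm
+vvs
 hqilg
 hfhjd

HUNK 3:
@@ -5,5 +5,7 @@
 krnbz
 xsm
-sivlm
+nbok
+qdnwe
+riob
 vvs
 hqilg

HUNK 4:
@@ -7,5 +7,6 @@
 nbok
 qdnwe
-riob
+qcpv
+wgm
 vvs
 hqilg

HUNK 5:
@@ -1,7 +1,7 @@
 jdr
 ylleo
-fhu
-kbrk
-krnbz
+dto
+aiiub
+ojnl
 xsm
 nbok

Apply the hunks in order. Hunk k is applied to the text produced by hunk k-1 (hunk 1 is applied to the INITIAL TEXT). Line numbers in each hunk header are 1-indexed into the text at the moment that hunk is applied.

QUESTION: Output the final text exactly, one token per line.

Answer: jdr
ylleo
dto
aiiub
ojnl
xsm
nbok
qdnwe
qcpv
wgm
vvs
hqilg
hfhjd

Derivation:
Hunk 1: at line 3 remove [lyi,fue,nfqu] add [kbrk,krnbz,gmzz] -> 10 lines: jdr ylleo fhu kbrk krnbz gmzz slial rmgp hqilg hfhjd
Hunk 2: at line 4 remove [gmzz,slial,rmgp] add [xsm,sivlm,vvs] -> 10 lines: jdr ylleo fhu kbrk krnbz xsm sivlm vvs hqilg hfhjd
Hunk 3: at line 5 remove [sivlm] add [nbok,qdnwe,riob] -> 12 lines: jdr ylleo fhu kbrk krnbz xsm nbok qdnwe riob vvs hqilg hfhjd
Hunk 4: at line 7 remove [riob] add [qcpv,wgm] -> 13 lines: jdr ylleo fhu kbrk krnbz xsm nbok qdnwe qcpv wgm vvs hqilg hfhjd
Hunk 5: at line 1 remove [fhu,kbrk,krnbz] add [dto,aiiub,ojnl] -> 13 lines: jdr ylleo dto aiiub ojnl xsm nbok qdnwe qcpv wgm vvs hqilg hfhjd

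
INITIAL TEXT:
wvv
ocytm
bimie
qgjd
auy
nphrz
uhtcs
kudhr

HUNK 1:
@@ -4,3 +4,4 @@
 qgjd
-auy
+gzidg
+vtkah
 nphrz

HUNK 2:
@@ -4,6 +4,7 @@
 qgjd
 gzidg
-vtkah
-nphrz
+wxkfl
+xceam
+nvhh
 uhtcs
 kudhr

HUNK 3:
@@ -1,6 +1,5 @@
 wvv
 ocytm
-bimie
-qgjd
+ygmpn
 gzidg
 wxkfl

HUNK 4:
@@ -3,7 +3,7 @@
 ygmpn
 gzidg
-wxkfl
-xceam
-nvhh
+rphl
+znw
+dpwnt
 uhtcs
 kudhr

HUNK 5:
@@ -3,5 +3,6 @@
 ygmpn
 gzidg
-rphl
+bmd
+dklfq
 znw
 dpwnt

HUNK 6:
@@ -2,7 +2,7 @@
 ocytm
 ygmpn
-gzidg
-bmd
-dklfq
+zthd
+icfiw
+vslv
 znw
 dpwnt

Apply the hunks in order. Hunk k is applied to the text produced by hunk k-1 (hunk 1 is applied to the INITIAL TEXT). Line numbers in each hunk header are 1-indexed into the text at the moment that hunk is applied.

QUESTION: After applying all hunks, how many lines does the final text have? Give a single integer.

Hunk 1: at line 4 remove [auy] add [gzidg,vtkah] -> 9 lines: wvv ocytm bimie qgjd gzidg vtkah nphrz uhtcs kudhr
Hunk 2: at line 4 remove [vtkah,nphrz] add [wxkfl,xceam,nvhh] -> 10 lines: wvv ocytm bimie qgjd gzidg wxkfl xceam nvhh uhtcs kudhr
Hunk 3: at line 1 remove [bimie,qgjd] add [ygmpn] -> 9 lines: wvv ocytm ygmpn gzidg wxkfl xceam nvhh uhtcs kudhr
Hunk 4: at line 3 remove [wxkfl,xceam,nvhh] add [rphl,znw,dpwnt] -> 9 lines: wvv ocytm ygmpn gzidg rphl znw dpwnt uhtcs kudhr
Hunk 5: at line 3 remove [rphl] add [bmd,dklfq] -> 10 lines: wvv ocytm ygmpn gzidg bmd dklfq znw dpwnt uhtcs kudhr
Hunk 6: at line 2 remove [gzidg,bmd,dklfq] add [zthd,icfiw,vslv] -> 10 lines: wvv ocytm ygmpn zthd icfiw vslv znw dpwnt uhtcs kudhr
Final line count: 10

Answer: 10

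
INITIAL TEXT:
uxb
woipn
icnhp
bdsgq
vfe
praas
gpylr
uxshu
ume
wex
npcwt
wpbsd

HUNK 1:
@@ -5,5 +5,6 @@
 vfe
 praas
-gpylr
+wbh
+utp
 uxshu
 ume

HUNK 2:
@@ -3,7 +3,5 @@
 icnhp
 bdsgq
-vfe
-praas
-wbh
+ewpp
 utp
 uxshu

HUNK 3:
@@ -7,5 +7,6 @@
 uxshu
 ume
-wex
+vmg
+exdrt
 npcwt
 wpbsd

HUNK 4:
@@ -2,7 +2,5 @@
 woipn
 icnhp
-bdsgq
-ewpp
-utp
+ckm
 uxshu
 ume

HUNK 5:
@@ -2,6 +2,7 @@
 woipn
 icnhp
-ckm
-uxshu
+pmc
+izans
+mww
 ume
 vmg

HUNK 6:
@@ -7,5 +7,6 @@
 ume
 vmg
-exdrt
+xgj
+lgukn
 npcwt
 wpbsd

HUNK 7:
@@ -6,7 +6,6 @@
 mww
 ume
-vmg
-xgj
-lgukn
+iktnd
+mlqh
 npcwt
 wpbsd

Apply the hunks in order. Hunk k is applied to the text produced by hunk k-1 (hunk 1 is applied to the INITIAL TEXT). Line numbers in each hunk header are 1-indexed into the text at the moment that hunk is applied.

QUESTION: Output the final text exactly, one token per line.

Answer: uxb
woipn
icnhp
pmc
izans
mww
ume
iktnd
mlqh
npcwt
wpbsd

Derivation:
Hunk 1: at line 5 remove [gpylr] add [wbh,utp] -> 13 lines: uxb woipn icnhp bdsgq vfe praas wbh utp uxshu ume wex npcwt wpbsd
Hunk 2: at line 3 remove [vfe,praas,wbh] add [ewpp] -> 11 lines: uxb woipn icnhp bdsgq ewpp utp uxshu ume wex npcwt wpbsd
Hunk 3: at line 7 remove [wex] add [vmg,exdrt] -> 12 lines: uxb woipn icnhp bdsgq ewpp utp uxshu ume vmg exdrt npcwt wpbsd
Hunk 4: at line 2 remove [bdsgq,ewpp,utp] add [ckm] -> 10 lines: uxb woipn icnhp ckm uxshu ume vmg exdrt npcwt wpbsd
Hunk 5: at line 2 remove [ckm,uxshu] add [pmc,izans,mww] -> 11 lines: uxb woipn icnhp pmc izans mww ume vmg exdrt npcwt wpbsd
Hunk 6: at line 7 remove [exdrt] add [xgj,lgukn] -> 12 lines: uxb woipn icnhp pmc izans mww ume vmg xgj lgukn npcwt wpbsd
Hunk 7: at line 6 remove [vmg,xgj,lgukn] add [iktnd,mlqh] -> 11 lines: uxb woipn icnhp pmc izans mww ume iktnd mlqh npcwt wpbsd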